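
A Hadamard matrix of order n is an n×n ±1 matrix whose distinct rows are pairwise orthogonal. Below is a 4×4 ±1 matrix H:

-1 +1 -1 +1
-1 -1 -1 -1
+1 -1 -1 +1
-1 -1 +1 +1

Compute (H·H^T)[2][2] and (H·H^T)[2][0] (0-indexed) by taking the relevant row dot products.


Row 0 of H: [-1, 1, -1, 1].
Row 2 of H: [1, -1, -1, 1].
(H·H^T)[2][2] = Σ_j H[2][j]·H[2][j] = (1)² + (-1)² + (-1)² + (1)² = 1 + 1 + 1 + 1 = 4.
(H·H^T)[2][0] = Σ_j H[2][j]·H[0][j] = (1)·(-1) + (-1)·(1) + (-1)·(-1) + (1)·(1) = -1 + -1 + 1 + 1 = 0.
So rows 2 and 0 are orthogonal; the diagonal entry equals n = 4.

(2,2) entry = 4; (2,0) entry = 0.


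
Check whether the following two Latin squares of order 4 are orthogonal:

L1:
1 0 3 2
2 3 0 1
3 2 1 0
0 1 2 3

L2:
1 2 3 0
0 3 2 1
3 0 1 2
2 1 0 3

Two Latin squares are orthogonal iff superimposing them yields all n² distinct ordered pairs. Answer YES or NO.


Form the n² = 16 superimposed pairs (L1[i][j], L2[i][j]), row by row (rows and columns indexed from 0):
row 0: (1,1) (0,2) (3,3) (2,0)
row 1: (2,0) (3,3) (0,2) (1,1)
row 2: (3,3) (2,0) (1,1) (0,2)
row 3: (0,2) (1,1) (2,0) (3,3)
Orthogonality requires all 16 pairs distinct.
But the pair (2,0) repeats: cell (0,3) has L1 = 2, L2 = 0, and cell (1,0) has L1 = 2, L2 = 0.
A repeated pair means some other pair never occurs (only 4 distinct pairs out of 16), so the squares are not orthogonal.
Conclusion: NO.

NO


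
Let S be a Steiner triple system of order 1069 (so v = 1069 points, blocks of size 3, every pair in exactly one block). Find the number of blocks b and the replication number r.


An STS(v) is a 2-(v, 3, 1) BIBD: block size k = 3, λ = 1.
Replication: r(k − 1) = λ(v − 1) ⇒ r·2 = 1069 − 1 = 1068 ⇒ r = 534.
Block count: b = v(v − 1)/6 = 1069·1068/6 = 1141692/6 = 190282.
(Check via bk = vr: 190282·3 = 570846 = 1069·534 = 570846 ✓.)

r = 534, b = 190282.


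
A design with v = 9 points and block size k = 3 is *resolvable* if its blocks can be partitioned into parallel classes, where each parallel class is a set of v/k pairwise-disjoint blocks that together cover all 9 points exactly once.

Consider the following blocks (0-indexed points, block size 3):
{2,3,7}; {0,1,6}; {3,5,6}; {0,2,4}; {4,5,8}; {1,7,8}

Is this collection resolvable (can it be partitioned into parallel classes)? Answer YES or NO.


v = 9, block size k = 3, number of blocks = 6.
For resolvability, blocks must partition into parallel classes of size v/k = 3.
Total blocks must therefore be a multiple of 3: 6 = 3·2 + 0 ⇒ divisible ✓.
Greedy packing gives 2 candidate class(es). Each should be a full parallel class (size 3, covers all 9 points).
  Class 1 (3 blocks): {2,3,7}; {0,1,6}; {4,5,8}. Points covered: [0, 1, 2, 3, 4, 5, 6, 7, 8].
  Class 2 (3 blocks): {3,5,6}; {0,2,4}; {1,7,8}. Points covered: [0, 1, 2, 3, 4, 5, 6, 7, 8].
All classes full (size 3)? YES. All classes cover every point? YES.
Resolvable? YES.

YES


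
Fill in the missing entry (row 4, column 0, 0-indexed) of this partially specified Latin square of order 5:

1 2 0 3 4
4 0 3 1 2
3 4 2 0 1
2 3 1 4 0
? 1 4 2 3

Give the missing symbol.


Row 4 contains symbols [1, 2, 3, 4] — missing [0].
Column 0 contains symbols [1, 2, 3, 4] — missing [0].
The missing symbol must appear in both missing sets; intersection = [0].
Therefore the hidden value is 0.

Missing value = 0.


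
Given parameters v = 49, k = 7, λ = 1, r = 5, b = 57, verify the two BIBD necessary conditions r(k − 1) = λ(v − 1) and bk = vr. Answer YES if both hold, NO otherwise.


Condition (i): r(k − 1) = 5·6 = 30; λ(v − 1) = 1·48 = 48. Match? NO.
Condition (ii): bk = 57·7 = 399; vr = 49·5 = 245. Match? NO.
Both conditions hold? NO.

NO


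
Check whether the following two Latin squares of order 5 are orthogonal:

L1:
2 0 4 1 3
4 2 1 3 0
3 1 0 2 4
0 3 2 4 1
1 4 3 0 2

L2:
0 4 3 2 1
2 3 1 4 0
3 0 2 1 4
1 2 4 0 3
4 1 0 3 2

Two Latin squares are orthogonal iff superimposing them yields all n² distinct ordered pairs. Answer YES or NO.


Form the n² = 25 superimposed pairs (L1[i][j], L2[i][j]), row by row (rows and columns indexed from 0):
row 0: (2,0) (0,4) (4,3) (1,2) (3,1)
row 1: (4,2) (2,3) (1,1) (3,4) (0,0)
row 2: (3,3) (1,0) (0,2) (2,1) (4,4)
row 3: (0,1) (3,2) (2,4) (4,0) (1,3)
row 4: (1,4) (4,1) (3,0) (0,3) (2,2)
Orthogonality requires all 25 pairs distinct.
Check by first coordinate: for each symbol s of L1, list the L2 entries in the n cells where L1 = s; they must all differ.
  L1 = 0: L2 entries (in reading order) 4, 0, 2, 1, 3 — all 5 distinct ✓
  L1 = 1: L2 entries (in reading order) 2, 1, 0, 3, 4 — all 5 distinct ✓
  L1 = 2: L2 entries (in reading order) 0, 3, 1, 4, 2 — all 5 distinct ✓
  L1 = 3: L2 entries (in reading order) 1, 4, 3, 2, 0 — all 5 distinct ✓
  L1 = 4: L2 entries (in reading order) 3, 2, 4, 0, 1 — all 5 distinct ✓
Every symbol of L1 meets every symbol of L2 exactly once, so all 25 pairs are distinct (25 of 25).
Conclusion: YES.

YES


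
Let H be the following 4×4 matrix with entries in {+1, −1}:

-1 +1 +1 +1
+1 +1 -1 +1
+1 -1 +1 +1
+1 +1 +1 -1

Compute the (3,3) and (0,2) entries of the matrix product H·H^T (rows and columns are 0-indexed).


Row 0 of H: [-1, 1, 1, 1].
Row 2 of H: [1, -1, 1, 1].
Row 3 of H: [1, 1, 1, -1].
(H·H^T)[3][3] = Σ_j H[3][j]·H[3][j] = (1)² + (1)² + (1)² + (-1)² = 1 + 1 + 1 + 1 = 4.
(H·H^T)[0][2] = Σ_j H[0][j]·H[2][j] = (-1)·(1) + (1)·(-1) + (1)·(1) + (1)·(1) = -1 + -1 + 1 + 1 = 0.
So rows 0 and 2 are orthogonal; the diagonal entry equals n = 4.

(3,3) entry = 4; (0,2) entry = 0.


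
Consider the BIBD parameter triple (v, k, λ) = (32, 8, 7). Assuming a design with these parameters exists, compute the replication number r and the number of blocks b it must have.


Any 2-(v, k, λ) BIBD satisfies two necessary conditions:
  (i)  Each point sits in r blocks, and counting incidences through any fixed point gives r(k − 1) = λ(v − 1), so r = λ(v − 1)/(k − 1).
  (ii) Total incidences bk = vr, so b = vr/k.
Step 1: r = λ(v − 1)/(k − 1) = 7·(32 − 1)/(8 − 1) = 7·31/7 = 217/7 = 31.
Step 2: b = vr/k = 32·31/8 = 992/8 = 124.
Check integrality: r = 31 ∈ Z ✓, b = 124 ∈ Z ✓.
(These identities are necessary conditions: they determine r and b for any design with these parameters, but do not by themselves prove that one exists.)

r = 31, b = 124.


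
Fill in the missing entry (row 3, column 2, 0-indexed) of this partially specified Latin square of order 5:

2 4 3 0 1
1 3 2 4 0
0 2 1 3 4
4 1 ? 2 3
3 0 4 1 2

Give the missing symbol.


Row 3 contains symbols [1, 2, 3, 4] — missing [0].
Column 2 contains symbols [1, 2, 3, 4] — missing [0].
The missing symbol must appear in both missing sets; intersection = [0].
Therefore the hidden value is 0.

Missing value = 0.


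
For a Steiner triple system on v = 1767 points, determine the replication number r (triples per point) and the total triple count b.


An STS(v) is a 2-(v, 3, 1) BIBD: block size k = 3, λ = 1.
Replication: r(k − 1) = λ(v − 1) ⇒ r·2 = 1767 − 1 = 1766 ⇒ r = 883.
Block count: bk = vr ⇒ b·3 = 1767·883 = 1560261 ⇒ b = 520087.

r = 883, b = 520087.


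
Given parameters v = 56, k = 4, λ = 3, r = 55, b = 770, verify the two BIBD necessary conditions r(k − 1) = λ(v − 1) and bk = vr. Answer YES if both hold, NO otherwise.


Condition (i): r(k − 1) = 55·3 = 165; λ(v − 1) = 3·55 = 165. Match? YES.
Condition (ii): bk = 770·4 = 3080; vr = 56·55 = 3080. Match? YES.
Both conditions hold? YES.

YES


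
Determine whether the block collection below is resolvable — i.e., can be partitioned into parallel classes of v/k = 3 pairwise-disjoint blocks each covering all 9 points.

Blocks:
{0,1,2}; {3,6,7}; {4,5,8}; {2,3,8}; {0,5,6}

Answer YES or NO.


v = 9, block size k = 3, number of blocks = 5.
For resolvability, blocks must partition into parallel classes of size v/k = 3.
Total blocks must therefore be a multiple of 3: 5 = 3·1 + 2 ⇒ not divisible ✗.
Resolvable? NO.

NO


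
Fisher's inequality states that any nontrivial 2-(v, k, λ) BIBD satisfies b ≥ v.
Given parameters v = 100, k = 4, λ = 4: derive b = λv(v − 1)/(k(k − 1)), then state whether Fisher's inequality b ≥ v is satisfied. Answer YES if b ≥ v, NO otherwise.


b = λv(v − 1)/(k(k − 1)) = 4·100·99/(4·3) = 39600/12 = 3300.
Compare with v = 100: b ≥ v, so Fisher's inequality holds.

YES


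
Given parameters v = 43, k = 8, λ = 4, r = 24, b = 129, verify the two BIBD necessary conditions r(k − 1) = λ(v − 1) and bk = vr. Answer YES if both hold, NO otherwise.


Condition (i): r(k − 1) = 24·7 = 168; λ(v − 1) = 4·42 = 168. Match? YES.
Condition (ii): bk = 129·8 = 1032; vr = 43·24 = 1032. Match? YES.
Both conditions hold? YES.

YES


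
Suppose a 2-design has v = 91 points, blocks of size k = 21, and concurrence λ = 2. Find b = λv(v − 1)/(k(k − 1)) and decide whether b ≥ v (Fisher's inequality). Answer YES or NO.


r = λ(v − 1)/(k − 1) = 2·90/20 = 9.
b = vr/k = 91·9/21 = 39.
Fisher's inequality: b ≥ v ⇔ 39 ≥ 91? NO.

NO


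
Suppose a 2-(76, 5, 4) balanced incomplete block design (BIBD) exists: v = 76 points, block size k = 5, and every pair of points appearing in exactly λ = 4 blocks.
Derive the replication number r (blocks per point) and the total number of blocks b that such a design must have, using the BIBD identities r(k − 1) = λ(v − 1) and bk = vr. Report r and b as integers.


Any 2-(v, k, λ) BIBD satisfies two necessary conditions:
  (i)  Each point sits in r blocks, and counting incidences through any fixed point gives r(k − 1) = λ(v − 1), so r = λ(v − 1)/(k − 1).
  (ii) Total incidences bk = vr, so b = vr/k.
Step 1: r = λ(v − 1)/(k − 1) = 4·(76 − 1)/(5 − 1) = 4·75/4 = 300/4 = 75.
Step 2: b = vr/k = 76·75/5 = 5700/5 = 1140.
Check integrality: r = 75 ∈ Z ✓, b = 1140 ∈ Z ✓.
(These identities are necessary conditions: they determine r and b for any design with these parameters, but do not by themselves prove that one exists.)

r = 75, b = 1140.


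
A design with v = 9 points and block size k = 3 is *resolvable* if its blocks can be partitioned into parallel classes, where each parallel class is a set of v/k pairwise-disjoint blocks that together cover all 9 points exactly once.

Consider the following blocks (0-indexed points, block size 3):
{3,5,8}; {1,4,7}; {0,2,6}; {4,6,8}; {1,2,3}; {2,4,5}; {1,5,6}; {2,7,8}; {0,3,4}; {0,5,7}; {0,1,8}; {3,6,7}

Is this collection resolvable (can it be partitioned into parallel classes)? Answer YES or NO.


v = 9, block size k = 3, number of blocks = 12.
For resolvability, blocks must partition into parallel classes of size v/k = 3.
Total blocks must therefore be a multiple of 3: 12 = 3·4 + 0 ⇒ divisible ✓.
Greedy packing gives 4 candidate class(es). Each should be a full parallel class (size 3, covers all 9 points).
  Class 1 (3 blocks): {3,5,8}; {1,4,7}; {0,2,6}. Points covered: [0, 1, 2, 3, 4, 5, 6, 7, 8].
  Class 2 (3 blocks): {4,6,8}; {1,2,3}; {0,5,7}. Points covered: [0, 1, 2, 3, 4, 5, 6, 7, 8].
  Class 3 (3 blocks): {2,4,5}; {0,1,8}; {3,6,7}. Points covered: [0, 1, 2, 3, 4, 5, 6, 7, 8].
  Class 4 (3 blocks): {1,5,6}; {2,7,8}; {0,3,4}. Points covered: [0, 1, 2, 3, 4, 5, 6, 7, 8].
All classes full (size 3)? YES. All classes cover every point? YES.
Resolvable? YES.

YES


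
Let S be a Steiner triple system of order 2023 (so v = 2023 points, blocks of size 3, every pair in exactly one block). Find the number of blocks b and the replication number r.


An STS(v) is a 2-(v, 3, 1) BIBD: block size k = 3, λ = 1.
Replication: r(k − 1) = λ(v − 1) ⇒ r·2 = 2023 − 1 = 2022 ⇒ r = 1011.
Block count: b = v(v − 1)/6 = 2023·2022/6 = 4090506/6 = 681751.
(Check via bk = vr: 681751·3 = 2045253 = 2023·1011 = 2045253 ✓.)

r = 1011, b = 681751.


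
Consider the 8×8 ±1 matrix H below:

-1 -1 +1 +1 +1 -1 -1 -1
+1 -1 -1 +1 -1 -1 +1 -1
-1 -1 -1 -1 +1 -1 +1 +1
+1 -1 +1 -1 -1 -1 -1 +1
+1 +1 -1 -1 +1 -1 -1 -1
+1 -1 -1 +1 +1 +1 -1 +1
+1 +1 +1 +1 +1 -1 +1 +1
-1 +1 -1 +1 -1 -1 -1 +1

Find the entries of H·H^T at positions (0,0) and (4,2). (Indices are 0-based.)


Row 0 of H: [-1, -1, 1, 1, 1, -1, -1, -1].
Row 2 of H: [-1, -1, -1, -1, 1, -1, 1, 1].
Row 4 of H: [1, 1, -1, -1, 1, -1, -1, -1].
(H·H^T)[0][0] = Σ_j H[0][j]·H[0][j] = (-1)² + (-1)² + (1)² + (1)² + (1)² + (-1)² + (-1)² + (-1)² = 1 + 1 + 1 + 1 + 1 + 1 + 1 + 1 = 8.
(H·H^T)[4][2] = Σ_j H[4][j]·H[2][j] = (1)·(-1) + (1)·(-1) + (-1)·(-1) + (-1)·(-1) + (1)·(1) + (-1)·(-1) + (-1)·(1) + (-1)·(1) = -1 + -1 + 1 + 1 + 1 + 1 + -1 + -1 = 0.
So rows 4 and 2 are orthogonal; the diagonal entry equals n = 8.

(0,0) entry = 8; (4,2) entry = 0.


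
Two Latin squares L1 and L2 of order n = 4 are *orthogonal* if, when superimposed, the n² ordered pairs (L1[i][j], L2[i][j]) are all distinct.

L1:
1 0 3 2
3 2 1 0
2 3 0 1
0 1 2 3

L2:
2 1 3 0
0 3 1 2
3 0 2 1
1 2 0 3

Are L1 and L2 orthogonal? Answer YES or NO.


Form the n² = 16 superimposed pairs (L1[i][j], L2[i][j]), row by row (rows and columns indexed from 0):
row 0: (1,2) (0,1) (3,3) (2,0)
row 1: (3,0) (2,3) (1,1) (0,2)
row 2: (2,3) (3,0) (0,2) (1,1)
row 3: (0,1) (1,2) (2,0) (3,3)
Orthogonality requires all 16 pairs distinct.
But the pair (2,3) repeats: cell (1,1) has L1 = 2, L2 = 3, and cell (2,0) has L1 = 2, L2 = 3.
A repeated pair means some other pair never occurs (only 8 distinct pairs out of 16), so the squares are not orthogonal.
Conclusion: NO.

NO


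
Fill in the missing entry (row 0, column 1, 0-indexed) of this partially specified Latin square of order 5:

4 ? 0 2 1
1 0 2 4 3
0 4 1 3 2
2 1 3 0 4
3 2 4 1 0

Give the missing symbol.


Row 0 contains symbols [0, 1, 2, 4] — missing [3].
Column 1 contains symbols [0, 1, 2, 4] — missing [3].
The missing symbol must appear in both missing sets; intersection = [3].
Therefore the hidden value is 3.

Missing value = 3.


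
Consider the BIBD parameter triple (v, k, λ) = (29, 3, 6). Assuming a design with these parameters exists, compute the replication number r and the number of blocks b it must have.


Any 2-(v, k, λ) BIBD satisfies two necessary conditions:
  (i)  Each point sits in r blocks, and counting incidences through any fixed point gives r(k − 1) = λ(v − 1), so r = λ(v − 1)/(k − 1).
  (ii) Total incidences bk = vr, so b = vr/k.
Step 1: r = λ(v − 1)/(k − 1) = 6·(29 − 1)/(3 − 1) = 6·28/2 = 168/2 = 84.
Step 2: b = vr/k = 29·84/3 = 2436/3 = 812.
Check integrality: r = 84 ∈ Z ✓, b = 812 ∈ Z ✓.
(These identities are necessary conditions: they determine r and b for any design with these parameters, but do not by themselves prove that one exists.)

r = 84, b = 812.


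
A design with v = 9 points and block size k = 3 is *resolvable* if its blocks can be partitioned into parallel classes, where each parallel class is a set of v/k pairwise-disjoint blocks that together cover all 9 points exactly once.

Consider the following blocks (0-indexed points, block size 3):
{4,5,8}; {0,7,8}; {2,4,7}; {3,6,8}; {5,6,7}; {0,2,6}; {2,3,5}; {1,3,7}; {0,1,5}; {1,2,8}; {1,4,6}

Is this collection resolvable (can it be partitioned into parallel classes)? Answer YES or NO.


v = 9, block size k = 3, number of blocks = 11.
For resolvability, blocks must partition into parallel classes of size v/k = 3.
Total blocks must therefore be a multiple of 3: 11 = 3·3 + 2 ⇒ not divisible ✗.
Resolvable? NO.

NO


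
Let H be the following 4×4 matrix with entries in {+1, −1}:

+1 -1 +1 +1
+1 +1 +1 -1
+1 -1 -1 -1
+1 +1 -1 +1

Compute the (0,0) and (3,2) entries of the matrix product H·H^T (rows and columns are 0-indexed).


Row 0 of H: [1, -1, 1, 1].
Row 2 of H: [1, -1, -1, -1].
Row 3 of H: [1, 1, -1, 1].
(H·H^T)[0][0] = Σ_j H[0][j]·H[0][j] = (1)² + (-1)² + (1)² + (1)² = 1 + 1 + 1 + 1 = 4.
(H·H^T)[3][2] = Σ_j H[3][j]·H[2][j] = (1)·(1) + (1)·(-1) + (-1)·(-1) + (1)·(-1) = 1 + -1 + 1 + -1 = 0.
So rows 3 and 2 are orthogonal; the diagonal entry equals n = 4.

(0,0) entry = 4; (3,2) entry = 0.


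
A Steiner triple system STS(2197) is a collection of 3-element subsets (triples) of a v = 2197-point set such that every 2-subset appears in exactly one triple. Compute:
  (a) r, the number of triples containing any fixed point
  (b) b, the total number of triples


An STS(v) is a 2-(v, 3, 1) BIBD: block size k = 3, λ = 1.
Replication: r(k − 1) = λ(v − 1) ⇒ r·2 = 2197 − 1 = 2196 ⇒ r = 1098.
Block count: b = v(v − 1)/6 = 2197·2196/6 = 4824612/6 = 804102.

r = 1098, b = 804102.


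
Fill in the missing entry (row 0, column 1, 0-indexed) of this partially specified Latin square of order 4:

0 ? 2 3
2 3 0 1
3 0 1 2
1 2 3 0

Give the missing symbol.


Row 0 contains symbols [0, 2, 3] — missing [1].
Column 1 contains symbols [0, 2, 3] — missing [1].
The missing symbol must appear in both missing sets; intersection = [1].
Therefore the hidden value is 1.

Missing value = 1.


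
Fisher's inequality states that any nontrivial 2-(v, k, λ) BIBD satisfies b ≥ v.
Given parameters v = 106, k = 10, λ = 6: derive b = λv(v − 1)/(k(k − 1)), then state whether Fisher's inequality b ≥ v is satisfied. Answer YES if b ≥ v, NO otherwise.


r = λ(v − 1)/(k − 1) = 6·105/9 = 70.
b = vr/k = 106·70/10 = 742.
Fisher's inequality: b ≥ v ⇔ 742 ≥ 106? YES.

YES


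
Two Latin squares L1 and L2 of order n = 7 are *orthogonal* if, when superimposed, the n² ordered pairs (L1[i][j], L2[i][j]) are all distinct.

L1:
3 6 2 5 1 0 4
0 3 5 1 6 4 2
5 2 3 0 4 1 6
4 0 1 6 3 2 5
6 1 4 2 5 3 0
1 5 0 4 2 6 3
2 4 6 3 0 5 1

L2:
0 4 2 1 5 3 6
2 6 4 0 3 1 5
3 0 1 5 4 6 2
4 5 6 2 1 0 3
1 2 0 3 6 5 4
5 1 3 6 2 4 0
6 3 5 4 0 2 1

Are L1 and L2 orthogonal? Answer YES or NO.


Form the n² = 49 superimposed pairs (L1[i][j], L2[i][j]), row by row (rows and columns indexed from 0):
row 0: (3,0) (6,4) (2,2) (5,1) (1,5) (0,3) (4,6)
row 1: (0,2) (3,6) (5,4) (1,0) (6,3) (4,1) (2,5)
row 2: (5,3) (2,0) (3,1) (0,5) (4,4) (1,6) (6,2)
row 3: (4,4) (0,5) (1,6) (6,2) (3,1) (2,0) (5,3)
row 4: (6,1) (1,2) (4,0) (2,3) (5,6) (3,5) (0,4)
row 5: (1,5) (5,1) (0,3) (4,6) (2,2) (6,4) (3,0)
row 6: (2,6) (4,3) (6,5) (3,4) (0,0) (5,2) (1,1)
Orthogonality requires all 49 pairs distinct.
But the pair (4,4) repeats: cell (2,4) has L1 = 4, L2 = 4, and cell (3,0) has L1 = 4, L2 = 4.
A repeated pair means some other pair never occurs (only 35 distinct pairs out of 49), so the squares are not orthogonal.
Conclusion: NO.

NO


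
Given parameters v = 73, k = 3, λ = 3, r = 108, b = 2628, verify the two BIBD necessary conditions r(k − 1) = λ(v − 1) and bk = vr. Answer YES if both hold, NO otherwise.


Condition (i): r(k − 1) = 108·2 = 216; λ(v − 1) = 3·72 = 216. Match? YES.
Condition (ii): bk = 2628·3 = 7884; vr = 73·108 = 7884. Match? YES.
Both conditions hold? YES.

YES


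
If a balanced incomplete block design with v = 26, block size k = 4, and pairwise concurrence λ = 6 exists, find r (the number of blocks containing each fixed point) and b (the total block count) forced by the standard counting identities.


Any 2-(v, k, λ) BIBD satisfies two necessary conditions:
  (i)  Each point sits in r blocks, and counting incidences through any fixed point gives r(k − 1) = λ(v − 1), so r = λ(v − 1)/(k − 1).
  (ii) Total incidences bk = vr, so b = vr/k.
Step 1: r = λ(v − 1)/(k − 1) = 6·(26 − 1)/(4 − 1) = 6·25/3 = 150/3 = 50.
Step 2: b = vr/k = 26·50/4 = 1300/4 = 325.
Check integrality: r = 50 ∈ Z ✓, b = 325 ∈ Z ✓.
(These identities are necessary conditions: they determine r and b for any design with these parameters, but do not by themselves prove that one exists.)

r = 50, b = 325.


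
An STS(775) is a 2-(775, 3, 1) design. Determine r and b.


An STS(v) is a 2-(v, 3, 1) BIBD: block size k = 3, λ = 1.
Replication: r(k − 1) = λ(v − 1) ⇒ r·2 = 775 − 1 = 774 ⇒ r = 387.
Block count: b = v(v − 1)/6 = 775·774/6 = 599850/6 = 99975.
(Check via bk = vr: 99975·3 = 299925 = 775·387 = 299925 ✓.)

r = 387, b = 99975.


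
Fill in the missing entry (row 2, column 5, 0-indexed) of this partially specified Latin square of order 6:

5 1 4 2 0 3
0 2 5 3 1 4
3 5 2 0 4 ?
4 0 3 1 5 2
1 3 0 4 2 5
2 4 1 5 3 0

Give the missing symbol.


Row 2 contains symbols [0, 2, 3, 4, 5] — missing [1].
Column 5 contains symbols [0, 2, 3, 4, 5] — missing [1].
The missing symbol must appear in both missing sets; intersection = [1].
Therefore the hidden value is 1.

Missing value = 1.


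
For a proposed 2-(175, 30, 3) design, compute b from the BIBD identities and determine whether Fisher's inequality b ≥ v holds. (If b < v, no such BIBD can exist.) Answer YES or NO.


b = λv(v − 1)/(k(k − 1)) = 3·175·174/(30·29) = 91350/870 = 105.
Compare with v = 175: b < v, so Fisher's inequality fails.

NO


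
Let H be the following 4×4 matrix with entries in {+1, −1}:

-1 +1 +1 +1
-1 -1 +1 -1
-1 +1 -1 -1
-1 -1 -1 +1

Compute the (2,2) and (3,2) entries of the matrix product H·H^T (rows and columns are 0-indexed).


Row 2 of H: [-1, 1, -1, -1].
Row 3 of H: [-1, -1, -1, 1].
(H·H^T)[2][2] = Σ_j H[2][j]·H[2][j] = (-1)² + (1)² + (-1)² + (-1)² = 1 + 1 + 1 + 1 = 4.
(H·H^T)[3][2] = Σ_j H[3][j]·H[2][j] = (-1)·(-1) + (-1)·(1) + (-1)·(-1) + (1)·(-1) = 1 + -1 + 1 + -1 = 0.
So rows 3 and 2 are orthogonal; the diagonal entry equals n = 4.

(2,2) entry = 4; (3,2) entry = 0.


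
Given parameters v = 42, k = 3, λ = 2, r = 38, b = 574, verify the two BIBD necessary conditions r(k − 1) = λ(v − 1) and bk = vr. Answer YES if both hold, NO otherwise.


Condition (i): r(k − 1) = 38·2 = 76; λ(v − 1) = 2·41 = 82. Match? NO.
Condition (ii): bk = 574·3 = 1722; vr = 42·38 = 1596. Match? NO.
Both conditions hold? NO.

NO


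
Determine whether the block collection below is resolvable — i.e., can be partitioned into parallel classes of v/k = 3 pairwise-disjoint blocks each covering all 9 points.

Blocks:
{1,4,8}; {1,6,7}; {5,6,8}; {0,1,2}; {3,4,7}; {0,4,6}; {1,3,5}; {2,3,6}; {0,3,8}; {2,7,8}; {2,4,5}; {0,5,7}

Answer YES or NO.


v = 9, block size k = 3, number of blocks = 12.
For resolvability, blocks must partition into parallel classes of size v/k = 3.
Total blocks must therefore be a multiple of 3: 12 = 3·4 + 0 ⇒ divisible ✓.
Greedy packing gives 4 candidate class(es). Each should be a full parallel class (size 3, covers all 9 points).
  Class 1 (3 blocks): {1,4,8}; {2,3,6}; {0,5,7}. Points covered: [0, 1, 2, 3, 4, 5, 6, 7, 8].
  Class 2 (3 blocks): {1,6,7}; {0,3,8}; {2,4,5}. Points covered: [0, 1, 2, 3, 4, 5, 6, 7, 8].
  Class 3 (3 blocks): {5,6,8}; {0,1,2}; {3,4,7}. Points covered: [0, 1, 2, 3, 4, 5, 6, 7, 8].
  Class 4 (3 blocks): {0,4,6}; {1,3,5}; {2,7,8}. Points covered: [0, 1, 2, 3, 4, 5, 6, 7, 8].
All classes full (size 3)? YES. All classes cover every point? YES.
Resolvable? YES.

YES


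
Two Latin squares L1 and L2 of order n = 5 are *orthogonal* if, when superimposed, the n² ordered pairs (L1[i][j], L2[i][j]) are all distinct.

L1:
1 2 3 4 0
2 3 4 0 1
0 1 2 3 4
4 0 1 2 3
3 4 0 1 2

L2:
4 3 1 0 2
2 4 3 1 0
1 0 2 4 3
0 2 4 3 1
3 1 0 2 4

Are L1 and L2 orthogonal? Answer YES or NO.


Form the n² = 25 superimposed pairs (L1[i][j], L2[i][j]), row by row (rows and columns indexed from 0):
row 0: (1,4) (2,3) (3,1) (4,0) (0,2)
row 1: (2,2) (3,4) (4,3) (0,1) (1,0)
row 2: (0,1) (1,0) (2,2) (3,4) (4,3)
row 3: (4,0) (0,2) (1,4) (2,3) (3,1)
row 4: (3,3) (4,1) (0,0) (1,2) (2,4)
Orthogonality requires all 25 pairs distinct.
But the pair (0,1) repeats: cell (1,3) has L1 = 0, L2 = 1, and cell (2,0) has L1 = 0, L2 = 1.
A repeated pair means some other pair never occurs (only 15 distinct pairs out of 25), so the squares are not orthogonal.
Conclusion: NO.

NO


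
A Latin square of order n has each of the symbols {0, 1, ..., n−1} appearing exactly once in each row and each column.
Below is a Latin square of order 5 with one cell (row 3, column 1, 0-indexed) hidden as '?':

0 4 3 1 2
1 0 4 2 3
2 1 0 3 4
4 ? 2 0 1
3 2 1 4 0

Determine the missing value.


Row 3 contains symbols [0, 1, 2, 4] — missing [3].
Column 1 contains symbols [0, 1, 2, 4] — missing [3].
The missing symbol must appear in both missing sets; intersection = [3].
Therefore the hidden value is 3.

Missing value = 3.


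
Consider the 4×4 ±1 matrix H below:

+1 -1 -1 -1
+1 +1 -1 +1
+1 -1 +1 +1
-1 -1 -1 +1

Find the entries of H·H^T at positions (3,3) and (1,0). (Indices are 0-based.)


Row 0 of H: [1, -1, -1, -1].
Row 1 of H: [1, 1, -1, 1].
Row 3 of H: [-1, -1, -1, 1].
(H·H^T)[3][3] = Σ_j H[3][j]·H[3][j] = (-1)² + (-1)² + (-1)² + (1)² = 1 + 1 + 1 + 1 = 4.
(H·H^T)[1][0] = Σ_j H[1][j]·H[0][j] = (1)·(1) + (1)·(-1) + (-1)·(-1) + (1)·(-1) = 1 + -1 + 1 + -1 = 0.
So rows 1 and 0 are orthogonal; the diagonal entry equals n = 4.

(3,3) entry = 4; (1,0) entry = 0.


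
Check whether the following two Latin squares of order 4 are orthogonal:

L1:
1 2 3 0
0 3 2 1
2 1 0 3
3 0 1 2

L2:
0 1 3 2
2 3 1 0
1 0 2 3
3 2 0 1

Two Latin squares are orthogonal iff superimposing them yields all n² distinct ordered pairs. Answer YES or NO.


Form the n² = 16 superimposed pairs (L1[i][j], L2[i][j]), row by row (rows and columns indexed from 0):
row 0: (1,0) (2,1) (3,3) (0,2)
row 1: (0,2) (3,3) (2,1) (1,0)
row 2: (2,1) (1,0) (0,2) (3,3)
row 3: (3,3) (0,2) (1,0) (2,1)
Orthogonality requires all 16 pairs distinct.
But the pair (0,2) repeats: cell (0,3) has L1 = 0, L2 = 2, and cell (1,0) has L1 = 0, L2 = 2.
A repeated pair means some other pair never occurs (only 4 distinct pairs out of 16), so the squares are not orthogonal.
Conclusion: NO.

NO


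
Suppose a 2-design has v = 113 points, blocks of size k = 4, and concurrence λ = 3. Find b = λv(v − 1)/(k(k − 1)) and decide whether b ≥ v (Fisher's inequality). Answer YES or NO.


r = λ(v − 1)/(k − 1) = 3·112/3 = 112.
b = vr/k = 113·112/4 = 3164.
Fisher's inequality: b ≥ v ⇔ 3164 ≥ 113? YES.

YES


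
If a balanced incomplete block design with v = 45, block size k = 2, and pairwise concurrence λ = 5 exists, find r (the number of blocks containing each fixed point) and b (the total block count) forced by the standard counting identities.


Any 2-(v, k, λ) BIBD satisfies two necessary conditions:
  (i)  Each point sits in r blocks, and counting incidences through any fixed point gives r(k − 1) = λ(v − 1), so r = λ(v − 1)/(k − 1).
  (ii) Total incidences bk = vr, so b = vr/k.
Step 1: r = λ(v − 1)/(k − 1) = 5·(45 − 1)/(2 − 1) = 5·44/1 = 220/1 = 220.
Step 2: b = vr/k = 45·220/2 = 9900/2 = 4950.
Check integrality: r = 220 ∈ Z ✓, b = 4950 ∈ Z ✓.
(These identities are necessary conditions: they determine r and b for any design with these parameters, but do not by themselves prove that one exists.)

r = 220, b = 4950.


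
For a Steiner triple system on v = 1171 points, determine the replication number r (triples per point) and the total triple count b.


An STS(v) is a 2-(v, 3, 1) BIBD: block size k = 3, λ = 1.
Replication: r(k − 1) = λ(v − 1) ⇒ r·2 = 1171 − 1 = 1170 ⇒ r = 585.
Block count: bk = vr ⇒ b·3 = 1171·585 = 685035 ⇒ b = 228345.
(Check via b = v(v − 1)/6 = 1171·1170/6 = 1370070/6 = 228345.)

r = 585, b = 228345.


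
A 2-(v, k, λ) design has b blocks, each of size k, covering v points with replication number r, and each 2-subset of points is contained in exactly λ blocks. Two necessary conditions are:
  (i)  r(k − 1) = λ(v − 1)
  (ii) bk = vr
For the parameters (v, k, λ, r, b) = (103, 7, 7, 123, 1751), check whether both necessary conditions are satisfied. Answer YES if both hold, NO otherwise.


Condition (i): r(k − 1) = 123·6 = 738; λ(v − 1) = 7·102 = 714. Match? NO.
Condition (ii): bk = 1751·7 = 12257; vr = 103·123 = 12669. Match? NO.
Both conditions hold? NO.

NO


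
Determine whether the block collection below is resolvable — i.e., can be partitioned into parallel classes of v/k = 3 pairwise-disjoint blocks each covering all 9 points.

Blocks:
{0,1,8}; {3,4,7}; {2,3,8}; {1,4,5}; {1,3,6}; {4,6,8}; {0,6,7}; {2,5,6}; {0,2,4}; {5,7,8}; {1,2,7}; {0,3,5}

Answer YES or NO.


v = 9, block size k = 3, number of blocks = 12.
For resolvability, blocks must partition into parallel classes of size v/k = 3.
Total blocks must therefore be a multiple of 3: 12 = 3·4 + 0 ⇒ divisible ✓.
Greedy packing gives 4 candidate class(es). Each should be a full parallel class (size 3, covers all 9 points).
  Class 1 (3 blocks): {0,1,8}; {3,4,7}; {2,5,6}. Points covered: [0, 1, 2, 3, 4, 5, 6, 7, 8].
  Class 2 (3 blocks): {2,3,8}; {1,4,5}; {0,6,7}. Points covered: [0, 1, 2, 3, 4, 5, 6, 7, 8].
  Class 3 (3 blocks): {1,3,6}; {0,2,4}; {5,7,8}. Points covered: [0, 1, 2, 3, 4, 5, 6, 7, 8].
  Class 4 (3 blocks): {4,6,8}; {1,2,7}; {0,3,5}. Points covered: [0, 1, 2, 3, 4, 5, 6, 7, 8].
All classes full (size 3)? YES. All classes cover every point? YES.
Resolvable? YES.

YES


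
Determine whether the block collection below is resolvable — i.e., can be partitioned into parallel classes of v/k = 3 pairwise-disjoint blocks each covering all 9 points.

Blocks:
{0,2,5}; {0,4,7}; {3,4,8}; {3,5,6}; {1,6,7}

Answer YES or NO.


v = 9, block size k = 3, number of blocks = 5.
For resolvability, blocks must partition into parallel classes of size v/k = 3.
Total blocks must therefore be a multiple of 3: 5 = 3·1 + 2 ⇒ not divisible ✗.
Resolvable? NO.

NO


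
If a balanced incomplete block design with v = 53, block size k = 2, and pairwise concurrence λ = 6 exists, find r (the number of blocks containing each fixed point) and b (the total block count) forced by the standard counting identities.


Any 2-(v, k, λ) BIBD satisfies two necessary conditions:
  (i)  Each point sits in r blocks, and counting incidences through any fixed point gives r(k − 1) = λ(v − 1), so r = λ(v − 1)/(k − 1).
  (ii) Total incidences bk = vr, so b = vr/k.
Step 1: r = λ(v − 1)/(k − 1) = 6·(53 − 1)/(2 − 1) = 6·52/1 = 312/1 = 312.
Step 2: b = vr/k = 53·312/2 = 16536/2 = 8268.
Check integrality: r = 312 ∈ Z ✓, b = 8268 ∈ Z ✓.
(These identities are necessary conditions: they determine r and b for any design with these parameters, but do not by themselves prove that one exists.)

r = 312, b = 8268.


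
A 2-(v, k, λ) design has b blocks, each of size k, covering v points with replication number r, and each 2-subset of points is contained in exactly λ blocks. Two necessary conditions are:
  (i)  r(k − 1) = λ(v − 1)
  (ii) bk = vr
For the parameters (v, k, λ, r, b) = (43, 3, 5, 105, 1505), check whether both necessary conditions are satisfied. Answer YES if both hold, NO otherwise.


Condition (i): r(k − 1) = 105·2 = 210; λ(v − 1) = 5·42 = 210. Match? YES.
Condition (ii): bk = 1505·3 = 4515; vr = 43·105 = 4515. Match? YES.
Both conditions hold? YES.

YES


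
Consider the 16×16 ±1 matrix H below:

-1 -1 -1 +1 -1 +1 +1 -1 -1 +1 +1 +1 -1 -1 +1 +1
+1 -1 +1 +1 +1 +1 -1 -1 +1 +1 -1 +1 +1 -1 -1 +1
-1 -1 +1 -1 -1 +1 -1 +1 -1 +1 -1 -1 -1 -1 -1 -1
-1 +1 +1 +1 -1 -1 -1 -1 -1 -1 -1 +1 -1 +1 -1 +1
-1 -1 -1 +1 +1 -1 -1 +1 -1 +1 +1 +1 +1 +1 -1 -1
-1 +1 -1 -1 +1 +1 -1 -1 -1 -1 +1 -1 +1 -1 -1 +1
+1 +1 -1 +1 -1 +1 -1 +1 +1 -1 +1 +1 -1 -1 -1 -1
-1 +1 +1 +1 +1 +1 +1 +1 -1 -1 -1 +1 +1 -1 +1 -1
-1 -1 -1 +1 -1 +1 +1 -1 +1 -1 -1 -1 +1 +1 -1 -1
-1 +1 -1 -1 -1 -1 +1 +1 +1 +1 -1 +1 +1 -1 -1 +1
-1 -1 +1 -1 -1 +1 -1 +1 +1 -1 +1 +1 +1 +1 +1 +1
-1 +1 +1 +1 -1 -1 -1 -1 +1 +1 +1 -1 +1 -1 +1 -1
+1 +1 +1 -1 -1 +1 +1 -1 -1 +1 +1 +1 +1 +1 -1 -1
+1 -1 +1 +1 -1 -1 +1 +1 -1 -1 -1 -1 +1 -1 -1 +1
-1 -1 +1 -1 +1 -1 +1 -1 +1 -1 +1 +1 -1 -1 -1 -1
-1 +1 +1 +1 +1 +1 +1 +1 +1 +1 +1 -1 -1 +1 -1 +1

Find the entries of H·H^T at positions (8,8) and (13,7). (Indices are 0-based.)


Row 7 of H: [-1, 1, 1, 1, 1, 1, 1, 1, -1, -1, -1, 1, 1, -1, 1, -1].
Row 8 of H: [-1, -1, -1, 1, -1, 1, 1, -1, 1, -1, -1, -1, 1, 1, -1, -1].
Row 13 of H: [1, -1, 1, 1, -1, -1, 1, 1, -1, -1, -1, -1, 1, -1, -1, 1].
(H·H^T)[8][8] = Σ_j H[8][j]·H[8][j] = (-1)² + (-1)² + (-1)² + (1)² + (-1)² + (1)² + (1)² + (-1)² + (1)² + (-1)² + (-1)² + (-1)² + (1)² + (1)² + (-1)² + (-1)² = 1 + 1 + 1 + 1 + 1 + 1 + 1 + 1 + 1 + 1 + 1 + 1 + 1 + 1 + 1 + 1 = 16.
(H·H^T)[13][7] = Σ_j H[13][j]·H[7][j] = (1)·(-1) + (-1)·(1) + (1)·(1) + (1)·(1) + (-1)·(1) + (-1)·(1) + (1)·(1) + (1)·(1) + (-1)·(-1) + (-1)·(-1) + (-1)·(-1) + (-1)·(1) + (1)·(1) + (-1)·(-1) + (-1)·(1) + (1)·(-1) = -1 + -1 + 1 + 1 + -1 + -1 + 1 + 1 + 1 + 1 + 1 + -1 + 1 + 1 + -1 + -1 = 2.
Rows 13 and 7 are not orthogonal (dot product = 2 ≠ 0), so H is not a Hadamard matrix.

(8,8) entry = 16; (13,7) entry = 2.


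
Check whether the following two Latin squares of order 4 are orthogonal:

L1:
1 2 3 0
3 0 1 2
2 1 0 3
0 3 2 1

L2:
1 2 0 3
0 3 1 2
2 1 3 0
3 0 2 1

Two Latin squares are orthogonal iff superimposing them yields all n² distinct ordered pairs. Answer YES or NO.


Form the n² = 16 superimposed pairs (L1[i][j], L2[i][j]), row by row (rows and columns indexed from 0):
row 0: (1,1) (2,2) (3,0) (0,3)
row 1: (3,0) (0,3) (1,1) (2,2)
row 2: (2,2) (1,1) (0,3) (3,0)
row 3: (0,3) (3,0) (2,2) (1,1)
Orthogonality requires all 16 pairs distinct.
But the pair (3,0) repeats: cell (0,2) has L1 = 3, L2 = 0, and cell (1,0) has L1 = 3, L2 = 0.
A repeated pair means some other pair never occurs (only 4 distinct pairs out of 16), so the squares are not orthogonal.
Conclusion: NO.

NO


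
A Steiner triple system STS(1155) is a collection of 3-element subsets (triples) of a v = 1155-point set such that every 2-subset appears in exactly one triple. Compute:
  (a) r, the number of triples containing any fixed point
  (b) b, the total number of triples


An STS(v) is a 2-(v, 3, 1) BIBD: block size k = 3, λ = 1.
Replication: r(k − 1) = λ(v − 1) ⇒ r·2 = 1155 − 1 = 1154 ⇒ r = 577.
Block count: b = v(v − 1)/6 = 1155·1154/6 = 1332870/6 = 222145.

r = 577, b = 222145.


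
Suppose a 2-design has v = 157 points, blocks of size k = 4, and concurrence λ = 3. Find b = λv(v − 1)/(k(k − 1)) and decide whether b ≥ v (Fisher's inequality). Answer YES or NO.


r = λ(v − 1)/(k − 1) = 3·156/3 = 156.
b = vr/k = 157·156/4 = 6123.
Fisher's inequality: b ≥ v ⇔ 6123 ≥ 157? YES.

YES


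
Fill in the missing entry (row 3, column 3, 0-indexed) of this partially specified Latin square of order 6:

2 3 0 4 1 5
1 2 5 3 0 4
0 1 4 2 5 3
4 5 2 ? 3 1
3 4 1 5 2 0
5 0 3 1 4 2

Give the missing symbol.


Row 3 contains symbols [1, 2, 3, 4, 5] — missing [0].
Column 3 contains symbols [1, 2, 3, 4, 5] — missing [0].
The missing symbol must appear in both missing sets; intersection = [0].
Therefore the hidden value is 0.

Missing value = 0.


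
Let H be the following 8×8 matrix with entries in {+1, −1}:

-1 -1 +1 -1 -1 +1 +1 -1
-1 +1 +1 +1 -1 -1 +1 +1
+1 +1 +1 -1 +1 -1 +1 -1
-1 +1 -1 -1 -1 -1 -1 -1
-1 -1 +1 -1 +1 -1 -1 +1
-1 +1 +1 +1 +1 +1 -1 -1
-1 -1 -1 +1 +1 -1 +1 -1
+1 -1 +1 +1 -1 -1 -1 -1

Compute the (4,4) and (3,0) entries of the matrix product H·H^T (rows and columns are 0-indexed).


Row 0 of H: [-1, -1, 1, -1, -1, 1, 1, -1].
Row 3 of H: [-1, 1, -1, -1, -1, -1, -1, -1].
Row 4 of H: [-1, -1, 1, -1, 1, -1, -1, 1].
(H·H^T)[4][4] = Σ_j H[4][j]·H[4][j] = (-1)² + (-1)² + (1)² + (-1)² + (1)² + (-1)² + (-1)² + (1)² = 1 + 1 + 1 + 1 + 1 + 1 + 1 + 1 = 8.
(H·H^T)[3][0] = Σ_j H[3][j]·H[0][j] = (-1)·(-1) + (1)·(-1) + (-1)·(1) + (-1)·(-1) + (-1)·(-1) + (-1)·(1) + (-1)·(1) + (-1)·(-1) = 1 + -1 + -1 + 1 + 1 + -1 + -1 + 1 = 0.
So rows 3 and 0 are orthogonal; the diagonal entry equals n = 8.

(4,4) entry = 8; (3,0) entry = 0.


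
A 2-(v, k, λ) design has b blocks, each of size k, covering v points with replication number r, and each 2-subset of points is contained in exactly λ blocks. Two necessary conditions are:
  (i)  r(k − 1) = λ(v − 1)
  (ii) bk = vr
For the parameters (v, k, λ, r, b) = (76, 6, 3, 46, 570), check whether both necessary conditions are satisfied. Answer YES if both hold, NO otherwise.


Condition (i): r(k − 1) = 46·5 = 230; λ(v − 1) = 3·75 = 225. Match? NO.
Condition (ii): bk = 570·6 = 3420; vr = 76·46 = 3496. Match? NO.
Both conditions hold? NO.

NO


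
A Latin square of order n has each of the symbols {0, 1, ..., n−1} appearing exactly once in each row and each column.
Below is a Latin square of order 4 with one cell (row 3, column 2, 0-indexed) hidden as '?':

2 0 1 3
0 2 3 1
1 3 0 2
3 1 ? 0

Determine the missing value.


Row 3 contains symbols [0, 1, 3] — missing [2].
Column 2 contains symbols [0, 1, 3] — missing [2].
The missing symbol must appear in both missing sets; intersection = [2].
Therefore the hidden value is 2.

Missing value = 2.


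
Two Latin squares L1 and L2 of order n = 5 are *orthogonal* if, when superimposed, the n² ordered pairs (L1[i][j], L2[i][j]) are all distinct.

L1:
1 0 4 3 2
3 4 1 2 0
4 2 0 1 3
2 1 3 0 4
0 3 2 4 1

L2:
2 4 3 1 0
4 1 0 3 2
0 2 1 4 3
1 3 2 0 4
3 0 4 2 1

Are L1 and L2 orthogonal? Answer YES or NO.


Form the n² = 25 superimposed pairs (L1[i][j], L2[i][j]), row by row (rows and columns indexed from 0):
row 0: (1,2) (0,4) (4,3) (3,1) (2,0)
row 1: (3,4) (4,1) (1,0) (2,3) (0,2)
row 2: (4,0) (2,2) (0,1) (1,4) (3,3)
row 3: (2,1) (1,3) (3,2) (0,0) (4,4)
row 4: (0,3) (3,0) (2,4) (4,2) (1,1)
Orthogonality requires all 25 pairs distinct.
Check by first coordinate: for each symbol s of L1, list the L2 entries in the n cells where L1 = s; they must all differ.
  L1 = 0: L2 entries (in reading order) 4, 2, 1, 0, 3 — all 5 distinct ✓
  L1 = 1: L2 entries (in reading order) 2, 0, 4, 3, 1 — all 5 distinct ✓
  L1 = 2: L2 entries (in reading order) 0, 3, 2, 1, 4 — all 5 distinct ✓
  L1 = 3: L2 entries (in reading order) 1, 4, 3, 2, 0 — all 5 distinct ✓
  L1 = 4: L2 entries (in reading order) 3, 1, 0, 4, 2 — all 5 distinct ✓
Every symbol of L1 meets every symbol of L2 exactly once, so all 25 pairs are distinct (25 of 25).
Conclusion: YES.

YES


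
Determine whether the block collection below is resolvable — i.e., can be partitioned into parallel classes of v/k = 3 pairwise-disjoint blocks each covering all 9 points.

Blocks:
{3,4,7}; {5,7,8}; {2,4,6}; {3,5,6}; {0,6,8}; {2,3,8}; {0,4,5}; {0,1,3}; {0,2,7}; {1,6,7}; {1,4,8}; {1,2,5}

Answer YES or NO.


v = 9, block size k = 3, number of blocks = 12.
For resolvability, blocks must partition into parallel classes of size v/k = 3.
Total blocks must therefore be a multiple of 3: 12 = 3·4 + 0 ⇒ divisible ✓.
Greedy packing gives 4 candidate class(es). Each should be a full parallel class (size 3, covers all 9 points).
  Class 1 (3 blocks): {3,4,7}; {0,6,8}; {1,2,5}. Points covered: [0, 1, 2, 3, 4, 5, 6, 7, 8].
  Class 2 (3 blocks): {5,7,8}; {2,4,6}; {0,1,3}. Points covered: [0, 1, 2, 3, 4, 5, 6, 7, 8].
  Class 3 (3 blocks): {3,5,6}; {0,2,7}; {1,4,8}. Points covered: [0, 1, 2, 3, 4, 5, 6, 7, 8].
  Class 4 (3 blocks): {2,3,8}; {0,4,5}; {1,6,7}. Points covered: [0, 1, 2, 3, 4, 5, 6, 7, 8].
All classes full (size 3)? YES. All classes cover every point? YES.
Resolvable? YES.

YES


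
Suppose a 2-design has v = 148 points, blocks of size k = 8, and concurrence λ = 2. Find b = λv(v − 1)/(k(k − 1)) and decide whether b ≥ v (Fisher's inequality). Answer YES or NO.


r = λ(v − 1)/(k − 1) = 2·147/7 = 42.
b = vr/k = 148·42/8 = 777.
Fisher's inequality: b ≥ v ⇔ 777 ≥ 148? YES.

YES


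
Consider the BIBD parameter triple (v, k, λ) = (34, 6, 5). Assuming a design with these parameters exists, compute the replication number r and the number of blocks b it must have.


Any 2-(v, k, λ) BIBD satisfies two necessary conditions:
  (i)  Each point sits in r blocks, and counting incidences through any fixed point gives r(k − 1) = λ(v − 1), so r = λ(v − 1)/(k − 1).
  (ii) Total incidences bk = vr, so b = vr/k.
Step 1: r = λ(v − 1)/(k − 1) = 5·(34 − 1)/(6 − 1) = 5·33/5 = 165/5 = 33.
Step 2: b = vr/k = 34·33/6 = 1122/6 = 187.
Check integrality: r = 33 ∈ Z ✓, b = 187 ∈ Z ✓.
(These identities are necessary conditions: they determine r and b for any design with these parameters, but do not by themselves prove that one exists.)

r = 33, b = 187.
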